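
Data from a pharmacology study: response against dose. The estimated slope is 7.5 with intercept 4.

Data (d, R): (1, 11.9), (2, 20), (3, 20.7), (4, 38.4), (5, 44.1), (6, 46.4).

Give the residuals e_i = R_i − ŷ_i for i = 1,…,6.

0.4, 1, -5.8, 4.4, 2.6, -2.6

d=1: ŷ = 4 + 7.5·1 = 11.5; e = 11.9 − 11.5 = 0.4
d=2: ŷ = 4 + 7.5·2 = 19; e = 20 − 19 = 1
d=3: ŷ = 4 + 7.5·3 = 26.5; e = 20.7 − 26.5 = -5.8
d=4: ŷ = 4 + 7.5·4 = 34; e = 38.4 − 34 = 4.4
d=5: ŷ = 4 + 7.5·5 = 41.5; e = 44.1 − 41.5 = 2.6
d=6: ŷ = 4 + 7.5·6 = 49; e = 46.4 − 49 = -2.6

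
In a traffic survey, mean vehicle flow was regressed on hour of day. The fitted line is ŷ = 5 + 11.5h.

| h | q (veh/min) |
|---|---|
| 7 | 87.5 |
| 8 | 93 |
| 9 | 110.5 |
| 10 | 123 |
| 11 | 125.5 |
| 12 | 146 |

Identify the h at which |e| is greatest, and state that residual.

h=7: ŷ = 5 + 11.5·7 = 85.5; e = 87.5 − 85.5 = 2
h=8: ŷ = 5 + 11.5·8 = 97; e = 93 − 97 = -4
h=9: ŷ = 5 + 11.5·9 = 108.5; e = 110.5 − 108.5 = 2
h=10: ŷ = 5 + 11.5·10 = 120; e = 123 − 120 = 3
h=11: ŷ = 5 + 11.5·11 = 131.5; e = 125.5 − 131.5 = -6
h=12: ŷ = 5 + 11.5·12 = 143; e = 146 − 143 = 3
Largest |e| is 6 at h = 11, residual -6.

h = 11, e = -6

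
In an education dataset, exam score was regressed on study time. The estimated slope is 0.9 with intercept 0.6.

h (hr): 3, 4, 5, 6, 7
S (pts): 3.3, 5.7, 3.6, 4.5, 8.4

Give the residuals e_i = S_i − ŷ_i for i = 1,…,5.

h=3: ŷ = 0.6 + 0.9·3 = 3.3; e = 3.3 − 3.3 = 0
h=4: ŷ = 0.6 + 0.9·4 = 4.2; e = 5.7 − 4.2 = 1.5
h=5: ŷ = 0.6 + 0.9·5 = 5.1; e = 3.6 − 5.1 = -1.5
h=6: ŷ = 0.6 + 0.9·6 = 6; e = 4.5 − 6 = -1.5
h=7: ŷ = 0.6 + 0.9·7 = 6.9; e = 8.4 − 6.9 = 1.5

0, 1.5, -1.5, -1.5, 1.5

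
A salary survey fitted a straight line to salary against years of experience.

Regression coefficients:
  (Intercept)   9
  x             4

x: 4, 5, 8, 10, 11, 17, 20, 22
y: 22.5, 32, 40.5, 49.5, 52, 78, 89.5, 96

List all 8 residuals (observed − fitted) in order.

-2.5, 3, -0.5, 0.5, -1, 1, 0.5, -1

x=4: ŷ = 9 + 4·4 = 25; r = 22.5 − 25 = -2.5
x=5: ŷ = 9 + 4·5 = 29; r = 32 − 29 = 3
x=8: ŷ = 9 + 4·8 = 41; r = 40.5 − 41 = -0.5
x=10: ŷ = 9 + 4·10 = 49; r = 49.5 − 49 = 0.5
x=11: ŷ = 9 + 4·11 = 53; r = 52 − 53 = -1
x=17: ŷ = 9 + 4·17 = 77; r = 78 − 77 = 1
x=20: ŷ = 9 + 4·20 = 89; r = 89.5 − 89 = 0.5
x=22: ŷ = 9 + 4·22 = 97; r = 96 − 97 = -1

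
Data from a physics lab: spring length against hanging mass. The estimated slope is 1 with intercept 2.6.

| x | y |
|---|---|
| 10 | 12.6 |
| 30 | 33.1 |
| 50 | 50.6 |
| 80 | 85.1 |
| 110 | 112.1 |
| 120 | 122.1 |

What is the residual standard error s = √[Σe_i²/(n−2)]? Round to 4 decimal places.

x=10: ŷ = 2.6 + 10 = 12.6; e = 12.6 − 12.6 = 0
x=30: ŷ = 2.6 + 30 = 32.6; e = 33.1 − 32.6 = 0.5
x=50: ŷ = 2.6 + 50 = 52.6; e = 50.6 − 52.6 = -2
x=80: ŷ = 2.6 + 80 = 82.6; e = 85.1 − 82.6 = 2.5
x=110: ŷ = 2.6 + 110 = 112.6; e = 112.1 − 112.6 = -0.5
x=120: ŷ = 2.6 + 120 = 122.6; e = 122.1 − 122.6 = -0.5
SSE = 0 + 0.25 + 4 + 6.25 + 0.25 + 0.25 = 11
s = √(11/4) = √2.75 ≈ 1.6583

s = 1.6583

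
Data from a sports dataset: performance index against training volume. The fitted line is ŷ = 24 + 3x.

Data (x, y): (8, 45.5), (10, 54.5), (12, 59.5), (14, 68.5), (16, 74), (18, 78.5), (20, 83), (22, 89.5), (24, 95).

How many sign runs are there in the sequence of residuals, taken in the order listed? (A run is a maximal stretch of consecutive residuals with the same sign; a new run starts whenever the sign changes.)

x=8: ŷ = 24 + 3·8 = 48; e = 45.5 − 48 = -2.5
x=10: ŷ = 24 + 3·10 = 54; e = 54.5 − 54 = 0.5
x=12: ŷ = 24 + 3·12 = 60; e = 59.5 − 60 = -0.5
x=14: ŷ = 24 + 3·14 = 66; e = 68.5 − 66 = 2.5
x=16: ŷ = 24 + 3·16 = 72; e = 74 − 72 = 2
x=18: ŷ = 24 + 3·18 = 78; e = 78.5 − 78 = 0.5
x=20: ŷ = 24 + 3·20 = 84; e = 83 − 84 = -1
x=22: ŷ = 24 + 3·22 = 90; e = 89.5 − 90 = -0.5
x=24: ŷ = 24 + 3·24 = 96; e = 95 − 96 = -1
Signs: − + − + + + − − −
Runs: −×1, +×1, −×1, +×3, −×3 → 5

5 runs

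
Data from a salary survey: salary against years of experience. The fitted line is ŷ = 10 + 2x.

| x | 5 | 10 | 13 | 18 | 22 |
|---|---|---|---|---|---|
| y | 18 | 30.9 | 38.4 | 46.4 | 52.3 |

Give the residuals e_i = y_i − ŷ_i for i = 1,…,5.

-2, 0.9, 2.4, 0.4, -1.7

x=5: ŷ = 10 + 2·5 = 20; e = 18 − 20 = -2
x=10: ŷ = 10 + 2·10 = 30; e = 30.9 − 30 = 0.9
x=13: ŷ = 10 + 2·13 = 36; e = 38.4 − 36 = 2.4
x=18: ŷ = 10 + 2·18 = 46; e = 46.4 − 46 = 0.4
x=22: ŷ = 10 + 2·22 = 54; e = 52.3 − 54 = -1.7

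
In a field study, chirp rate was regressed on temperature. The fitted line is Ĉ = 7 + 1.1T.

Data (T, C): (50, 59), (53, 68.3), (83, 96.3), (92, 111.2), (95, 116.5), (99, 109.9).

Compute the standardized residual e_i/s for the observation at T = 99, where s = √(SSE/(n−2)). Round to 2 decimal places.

T=50: Ĉ = 7 + 1.1·50 = 62; e = 59 − 62 = -3
T=53: Ĉ = 7 + 1.1·53 = 65.3; e = 68.3 − 65.3 = 3
T=83: Ĉ = 7 + 1.1·83 = 98.3; e = 96.3 − 98.3 = -2
T=92: Ĉ = 7 + 1.1·92 = 108.2; e = 111.2 − 108.2 = 3
T=95: Ĉ = 7 + 1.1·95 = 111.5; e = 116.5 − 111.5 = 5
T=99: Ĉ = 7 + 1.1·99 = 115.9; e = 109.9 − 115.9 = -6
SSE = 9 + 9 + 4 + 9 + 25 + 36 = 92
s = √(92/4) = 4.79583
e/s = -6 / 4.79583 = -1.25

-1.25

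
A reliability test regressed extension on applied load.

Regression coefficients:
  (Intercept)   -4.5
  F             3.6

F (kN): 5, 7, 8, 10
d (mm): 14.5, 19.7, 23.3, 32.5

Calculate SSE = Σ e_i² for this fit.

SSE = 4

F=5: ŷ = -4.5 + 3.6·5 = 13.5; e = 14.5 − 13.5 = 1
F=7: ŷ = -4.5 + 3.6·7 = 20.7; e = 19.7 − 20.7 = -1
F=8: ŷ = -4.5 + 3.6·8 = 24.3; e = 23.3 − 24.3 = -1
F=10: ŷ = -4.5 + 3.6·10 = 31.5; e = 32.5 − 31.5 = 1
SSE = 1 + 1 + 1 + 1 = 4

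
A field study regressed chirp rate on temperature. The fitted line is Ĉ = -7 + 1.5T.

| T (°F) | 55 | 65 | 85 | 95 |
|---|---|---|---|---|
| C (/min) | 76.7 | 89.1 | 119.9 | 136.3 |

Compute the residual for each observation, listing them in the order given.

1.2, -1.4, -0.6, 0.8

T=55: Ĉ = -7 + 1.5·55 = 75.5; r = 76.7 − 75.5 = 1.2
T=65: Ĉ = -7 + 1.5·65 = 90.5; r = 89.1 − 90.5 = -1.4
T=85: Ĉ = -7 + 1.5·85 = 120.5; r = 119.9 − 120.5 = -0.6
T=95: Ĉ = -7 + 1.5·95 = 135.5; r = 136.3 − 135.5 = 0.8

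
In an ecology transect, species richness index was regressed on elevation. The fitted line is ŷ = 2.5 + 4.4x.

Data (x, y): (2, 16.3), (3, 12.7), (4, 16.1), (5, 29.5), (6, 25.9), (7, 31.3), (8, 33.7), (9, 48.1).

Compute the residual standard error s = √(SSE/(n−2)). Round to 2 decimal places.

s = 4.83

x=2: ŷ = 2.5 + 4.4·2 = 11.3; r = 16.3 − 11.3 = 5
x=3: ŷ = 2.5 + 4.4·3 = 15.7; r = 12.7 − 15.7 = -3
x=4: ŷ = 2.5 + 4.4·4 = 20.1; r = 16.1 − 20.1 = -4
x=5: ŷ = 2.5 + 4.4·5 = 24.5; r = 29.5 − 24.5 = 5
x=6: ŷ = 2.5 + 4.4·6 = 28.9; r = 25.9 − 28.9 = -3
x=7: ŷ = 2.5 + 4.4·7 = 33.3; r = 31.3 − 33.3 = -2
x=8: ŷ = 2.5 + 4.4·8 = 37.7; r = 33.7 − 37.7 = -4
x=9: ŷ = 2.5 + 4.4·9 = 42.1; r = 48.1 − 42.1 = 6
SSE = 25 + 9 + 16 + 25 + 9 + 4 + 16 + 36 = 140
s = √(140/6) = √23.3333 ≈ 4.83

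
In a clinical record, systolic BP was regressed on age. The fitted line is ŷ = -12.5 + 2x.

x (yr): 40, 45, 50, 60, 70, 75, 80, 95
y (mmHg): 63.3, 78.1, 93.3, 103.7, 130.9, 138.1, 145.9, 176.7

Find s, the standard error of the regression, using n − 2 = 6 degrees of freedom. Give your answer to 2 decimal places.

s = 3.68

x=40: ŷ = -12.5 + 2·40 = 67.5; e = 63.3 − 67.5 = -4.2
x=45: ŷ = -12.5 + 2·45 = 77.5; e = 78.1 − 77.5 = 0.6
x=50: ŷ = -12.5 + 2·50 = 87.5; e = 93.3 − 87.5 = 5.8
x=60: ŷ = -12.5 + 2·60 = 107.5; e = 103.7 − 107.5 = -3.8
x=70: ŷ = -12.5 + 2·70 = 127.5; e = 130.9 − 127.5 = 3.4
x=75: ŷ = -12.5 + 2·75 = 137.5; e = 138.1 − 137.5 = 0.6
x=80: ŷ = -12.5 + 2·80 = 147.5; e = 145.9 − 147.5 = -1.6
x=95: ŷ = -12.5 + 2·95 = 177.5; e = 176.7 − 177.5 = -0.8
SSE = 17.64 + 0.36 + 33.64 + 14.44 + 11.56 + 0.36 + 2.56 + 0.64 = 81.2
s = √(81.2/6) = √13.5333 ≈ 3.68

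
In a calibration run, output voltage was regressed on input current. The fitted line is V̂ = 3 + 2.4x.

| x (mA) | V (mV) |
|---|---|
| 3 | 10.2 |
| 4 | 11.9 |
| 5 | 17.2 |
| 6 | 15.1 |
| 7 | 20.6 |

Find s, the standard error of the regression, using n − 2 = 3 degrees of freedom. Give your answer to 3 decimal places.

x=3: V̂ = 3 + 2.4·3 = 10.2; e = 10.2 − 10.2 = 0
x=4: V̂ = 3 + 2.4·4 = 12.6; e = 11.9 − 12.6 = -0.7
x=5: V̂ = 3 + 2.4·5 = 15; e = 17.2 − 15 = 2.2
x=6: V̂ = 3 + 2.4·6 = 17.4; e = 15.1 − 17.4 = -2.3
x=7: V̂ = 3 + 2.4·7 = 19.8; e = 20.6 − 19.8 = 0.8
SSE = 0 + 0.49 + 4.84 + 5.29 + 0.64 = 11.26
s = √(11.26/3) = √3.75333 ≈ 1.937

s = 1.937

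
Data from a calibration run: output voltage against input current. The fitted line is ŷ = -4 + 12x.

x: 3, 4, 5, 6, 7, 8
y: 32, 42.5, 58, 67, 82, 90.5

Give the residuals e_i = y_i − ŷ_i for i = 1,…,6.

0, -1.5, 2, -1, 2, -1.5

x=3: ŷ = -4 + 12·3 = 32; e = 32 − 32 = 0
x=4: ŷ = -4 + 12·4 = 44; e = 42.5 − 44 = -1.5
x=5: ŷ = -4 + 12·5 = 56; e = 58 − 56 = 2
x=6: ŷ = -4 + 12·6 = 68; e = 67 − 68 = -1
x=7: ŷ = -4 + 12·7 = 80; e = 82 − 80 = 2
x=8: ŷ = -4 + 12·8 = 92; e = 90.5 − 92 = -1.5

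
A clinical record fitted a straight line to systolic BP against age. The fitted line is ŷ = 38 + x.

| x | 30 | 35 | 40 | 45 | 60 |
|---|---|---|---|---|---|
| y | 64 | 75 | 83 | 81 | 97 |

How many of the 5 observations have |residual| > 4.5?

x=30: ŷ = 38 + 30 = 68; r = 64 − 68 = -4
x=35: ŷ = 38 + 35 = 73; r = 75 − 73 = 2
x=40: ŷ = 38 + 40 = 78; r = 83 − 78 = 5
x=45: ŷ = 38 + 45 = 83; r = 81 − 83 = -2
x=60: ŷ = 38 + 60 = 98; r = 97 − 98 = -1
|r| > 4.5: x=40 (|r|=5) → 1

1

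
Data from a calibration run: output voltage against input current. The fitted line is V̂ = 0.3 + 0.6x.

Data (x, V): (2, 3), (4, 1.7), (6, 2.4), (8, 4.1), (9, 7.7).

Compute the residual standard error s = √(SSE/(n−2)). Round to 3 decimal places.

x=2: V̂ = 0.3 + 0.6·2 = 1.5; e = 3 − 1.5 = 1.5
x=4: V̂ = 0.3 + 0.6·4 = 2.7; e = 1.7 − 2.7 = -1
x=6: V̂ = 0.3 + 0.6·6 = 3.9; e = 2.4 − 3.9 = -1.5
x=8: V̂ = 0.3 + 0.6·8 = 5.1; e = 4.1 − 5.1 = -1
x=9: V̂ = 0.3 + 0.6·9 = 5.7; e = 7.7 − 5.7 = 2
SSE = 2.25 + 1 + 2.25 + 1 + 4 = 10.5
s = √(10.5/3) = √3.5 ≈ 1.871

s = 1.871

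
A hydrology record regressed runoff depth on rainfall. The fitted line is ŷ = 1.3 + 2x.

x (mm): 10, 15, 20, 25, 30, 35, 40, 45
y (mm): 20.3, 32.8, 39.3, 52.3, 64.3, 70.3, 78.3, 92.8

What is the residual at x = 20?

ŷ = 1.3 + 2·20 = 41.3
r = 39.3 − 41.3 = -2

r = -2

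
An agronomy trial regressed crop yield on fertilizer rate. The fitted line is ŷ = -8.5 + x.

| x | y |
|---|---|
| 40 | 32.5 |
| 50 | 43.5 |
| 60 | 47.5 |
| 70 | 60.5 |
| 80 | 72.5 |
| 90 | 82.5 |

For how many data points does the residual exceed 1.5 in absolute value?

x=40: ŷ = -8.5 + 40 = 31.5; r = 32.5 − 31.5 = 1
x=50: ŷ = -8.5 + 50 = 41.5; r = 43.5 − 41.5 = 2
x=60: ŷ = -8.5 + 60 = 51.5; r = 47.5 − 51.5 = -4
x=70: ŷ = -8.5 + 70 = 61.5; r = 60.5 − 61.5 = -1
x=80: ŷ = -8.5 + 80 = 71.5; r = 72.5 − 71.5 = 1
x=90: ŷ = -8.5 + 90 = 81.5; r = 82.5 − 81.5 = 1
|r| > 1.5: x=50 (|r|=2), x=60 (|r|=4) → 2

2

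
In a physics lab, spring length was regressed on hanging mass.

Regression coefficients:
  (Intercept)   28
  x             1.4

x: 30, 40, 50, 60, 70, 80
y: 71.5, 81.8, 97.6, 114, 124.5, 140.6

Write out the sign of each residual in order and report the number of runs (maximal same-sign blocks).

x=30: ŷ = 28 + 1.4·30 = 70; r = 71.5 − 70 = 1.5
x=40: ŷ = 28 + 1.4·40 = 84; r = 81.8 − 84 = -2.2
x=50: ŷ = 28 + 1.4·50 = 98; r = 97.6 − 98 = -0.4
x=60: ŷ = 28 + 1.4·60 = 112; r = 114 − 112 = 2
x=70: ŷ = 28 + 1.4·70 = 126; r = 124.5 − 126 = -1.5
x=80: ŷ = 28 + 1.4·80 = 140; r = 140.6 − 140 = 0.6
Signs: + − − + − +
Runs: +×1, −×2, +×1, −×1, +×1 → 5

5 runs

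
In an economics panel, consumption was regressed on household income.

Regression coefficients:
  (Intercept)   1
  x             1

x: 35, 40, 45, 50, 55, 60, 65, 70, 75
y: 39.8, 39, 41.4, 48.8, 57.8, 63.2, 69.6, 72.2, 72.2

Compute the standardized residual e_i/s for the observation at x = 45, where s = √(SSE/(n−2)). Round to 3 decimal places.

-1.349

x=35: ŷ = 1 + 35 = 36; e = 39.8 − 36 = 3.8
x=40: ŷ = 1 + 40 = 41; e = 39 − 41 = -2
x=45: ŷ = 1 + 45 = 46; e = 41.4 − 46 = -4.6
x=50: ŷ = 1 + 50 = 51; e = 48.8 − 51 = -2.2
x=55: ŷ = 1 + 55 = 56; e = 57.8 − 56 = 1.8
x=60: ŷ = 1 + 60 = 61; e = 63.2 − 61 = 2.2
x=65: ŷ = 1 + 65 = 66; e = 69.6 − 66 = 3.6
x=70: ŷ = 1 + 70 = 71; e = 72.2 − 71 = 1.2
x=75: ŷ = 1 + 75 = 76; e = 72.2 − 76 = -3.8
SSE = 14.44 + 4 + 21.16 + 4.84 + 3.24 + 4.84 + 12.96 + 1.44 + 14.44 = 81.36
s = √(81.36/7) = 3.40923
e/s = -4.6 / 3.40923 = -1.349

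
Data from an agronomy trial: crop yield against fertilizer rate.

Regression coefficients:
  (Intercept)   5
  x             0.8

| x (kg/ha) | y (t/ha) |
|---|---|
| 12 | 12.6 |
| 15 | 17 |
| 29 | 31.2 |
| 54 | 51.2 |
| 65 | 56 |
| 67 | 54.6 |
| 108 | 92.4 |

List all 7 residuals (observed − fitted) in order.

x=12: ŷ = 5 + 0.8·12 = 14.6; r = 12.6 − 14.6 = -2
x=15: ŷ = 5 + 0.8·15 = 17; r = 17 − 17 = 0
x=29: ŷ = 5 + 0.8·29 = 28.2; r = 31.2 − 28.2 = 3
x=54: ŷ = 5 + 0.8·54 = 48.2; r = 51.2 − 48.2 = 3
x=65: ŷ = 5 + 0.8·65 = 57; r = 56 − 57 = -1
x=67: ŷ = 5 + 0.8·67 = 58.6; r = 54.6 − 58.6 = -4
x=108: ŷ = 5 + 0.8·108 = 91.4; r = 92.4 − 91.4 = 1

-2, 0, 3, 3, -1, -4, 1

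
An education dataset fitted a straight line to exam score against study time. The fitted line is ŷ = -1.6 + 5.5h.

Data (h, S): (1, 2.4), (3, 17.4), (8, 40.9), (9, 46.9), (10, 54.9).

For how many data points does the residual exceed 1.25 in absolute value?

4

h=1: ŷ = -1.6 + 5.5·1 = 3.9; e = 2.4 − 3.9 = -1.5
h=3: ŷ = -1.6 + 5.5·3 = 14.9; e = 17.4 − 14.9 = 2.5
h=8: ŷ = -1.6 + 5.5·8 = 42.4; e = 40.9 − 42.4 = -1.5
h=9: ŷ = -1.6 + 5.5·9 = 47.9; e = 46.9 − 47.9 = -1
h=10: ŷ = -1.6 + 5.5·10 = 53.4; e = 54.9 − 53.4 = 1.5
|e| > 1.25: h=1 (|e|=1.5), h=3 (|e|=2.5), h=8 (|e|=1.5), h=10 (|e|=1.5) → 4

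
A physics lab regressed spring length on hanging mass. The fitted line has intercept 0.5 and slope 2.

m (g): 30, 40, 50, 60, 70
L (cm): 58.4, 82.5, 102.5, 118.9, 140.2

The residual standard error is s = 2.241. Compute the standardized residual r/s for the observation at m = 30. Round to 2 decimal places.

-0.94

L̂ = 0.5 + 2·30 = 60.5
r = 58.4 − 60.5 = -2.1
r/s = -2.1 / 2.241 = -0.94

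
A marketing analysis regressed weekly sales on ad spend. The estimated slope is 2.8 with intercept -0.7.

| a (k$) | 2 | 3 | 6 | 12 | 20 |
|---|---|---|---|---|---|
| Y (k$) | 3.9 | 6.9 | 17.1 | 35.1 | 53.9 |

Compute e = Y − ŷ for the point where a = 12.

e = 2.2

ŷ = -0.7 + 2.8·12 = 32.9
e = 35.1 − 32.9 = 2.2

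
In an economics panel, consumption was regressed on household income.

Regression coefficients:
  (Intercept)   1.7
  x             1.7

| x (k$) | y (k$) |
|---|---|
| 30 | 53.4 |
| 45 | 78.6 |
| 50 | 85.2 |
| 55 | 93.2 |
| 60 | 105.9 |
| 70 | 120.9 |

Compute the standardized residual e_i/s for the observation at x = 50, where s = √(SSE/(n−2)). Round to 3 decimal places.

-0.874

x=30: ŷ = 1.7 + 1.7·30 = 52.7; e = 53.4 − 52.7 = 0.7
x=45: ŷ = 1.7 + 1.7·45 = 78.2; e = 78.6 − 78.2 = 0.4
x=50: ŷ = 1.7 + 1.7·50 = 86.7; e = 85.2 − 86.7 = -1.5
x=55: ŷ = 1.7 + 1.7·55 = 95.2; e = 93.2 − 95.2 = -2
x=60: ŷ = 1.7 + 1.7·60 = 103.7; e = 105.9 − 103.7 = 2.2
x=70: ŷ = 1.7 + 1.7·70 = 120.7; e = 120.9 − 120.7 = 0.2
SSE = 0.49 + 0.16 + 2.25 + 4 + 4.84 + 0.04 = 11.78
s = √(11.78/4) = 1.7161
e/s = -1.5 / 1.7161 = -0.874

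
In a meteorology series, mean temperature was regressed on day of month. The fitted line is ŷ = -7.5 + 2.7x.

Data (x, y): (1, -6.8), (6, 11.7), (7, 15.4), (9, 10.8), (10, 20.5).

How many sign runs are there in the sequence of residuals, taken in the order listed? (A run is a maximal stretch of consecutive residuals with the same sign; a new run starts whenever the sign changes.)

4 runs

x=1: ŷ = -7.5 + 2.7·1 = -4.8; e = -6.8 − (-4.8) = -2
x=6: ŷ = -7.5 + 2.7·6 = 8.7; e = 11.7 − 8.7 = 3
x=7: ŷ = -7.5 + 2.7·7 = 11.4; e = 15.4 − 11.4 = 4
x=9: ŷ = -7.5 + 2.7·9 = 16.8; e = 10.8 − 16.8 = -6
x=10: ŷ = -7.5 + 2.7·10 = 19.5; e = 20.5 − 19.5 = 1
Signs: − + + − +
Runs: −×1, +×2, −×1, +×1 → 4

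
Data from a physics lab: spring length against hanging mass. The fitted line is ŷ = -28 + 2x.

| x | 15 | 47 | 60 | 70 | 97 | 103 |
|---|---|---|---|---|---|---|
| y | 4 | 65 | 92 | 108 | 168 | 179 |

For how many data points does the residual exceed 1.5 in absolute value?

3

x=15: ŷ = -28 + 2·15 = 2; r = 4 − 2 = 2
x=47: ŷ = -28 + 2·47 = 66; r = 65 − 66 = -1
x=60: ŷ = -28 + 2·60 = 92; r = 92 − 92 = 0
x=70: ŷ = -28 + 2·70 = 112; r = 108 − 112 = -4
x=97: ŷ = -28 + 2·97 = 166; r = 168 − 166 = 2
x=103: ŷ = -28 + 2·103 = 178; r = 179 − 178 = 1
|r| > 1.5: x=15 (|r|=2), x=70 (|r|=4), x=97 (|r|=2) → 3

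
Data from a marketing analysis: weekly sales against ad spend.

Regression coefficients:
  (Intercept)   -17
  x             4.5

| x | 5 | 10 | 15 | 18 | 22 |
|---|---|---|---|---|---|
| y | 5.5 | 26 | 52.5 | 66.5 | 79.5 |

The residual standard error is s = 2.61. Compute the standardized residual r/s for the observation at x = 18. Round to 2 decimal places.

0.96

ŷ = -17 + 4.5·18 = 64
r = 66.5 − 64 = 2.5
r/s = 2.5 / 2.61 = 0.96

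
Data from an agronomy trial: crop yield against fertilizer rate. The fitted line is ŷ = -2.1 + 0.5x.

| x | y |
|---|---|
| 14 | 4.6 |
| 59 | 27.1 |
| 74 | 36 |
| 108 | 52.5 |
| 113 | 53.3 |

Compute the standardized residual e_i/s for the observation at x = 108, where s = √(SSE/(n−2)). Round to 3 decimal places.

0.604

x=14: ŷ = -2.1 + 0.5·14 = 4.9; e = 4.6 − 4.9 = -0.3
x=59: ŷ = -2.1 + 0.5·59 = 27.4; e = 27.1 − 27.4 = -0.3
x=74: ŷ = -2.1 + 0.5·74 = 34.9; e = 36 − 34.9 = 1.1
x=108: ŷ = -2.1 + 0.5·108 = 51.9; e = 52.5 − 51.9 = 0.6
x=113: ŷ = -2.1 + 0.5·113 = 54.4; e = 53.3 − 54.4 = -1.1
SSE = 0.09 + 0.09 + 1.21 + 0.36 + 1.21 = 2.96
s = √(2.96/3) = 0.993311
e/s = 0.6 / 0.993311 = 0.604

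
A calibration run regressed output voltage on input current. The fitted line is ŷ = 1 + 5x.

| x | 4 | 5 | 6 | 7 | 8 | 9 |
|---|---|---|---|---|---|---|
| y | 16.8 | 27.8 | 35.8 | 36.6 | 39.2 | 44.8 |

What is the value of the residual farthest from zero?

x=4: ŷ = 1 + 5·4 = 21; e = 16.8 − 21 = -4.2
x=5: ŷ = 1 + 5·5 = 26; e = 27.8 − 26 = 1.8
x=6: ŷ = 1 + 5·6 = 31; e = 35.8 − 31 = 4.8
x=7: ŷ = 1 + 5·7 = 36; e = 36.6 − 36 = 0.6
x=8: ŷ = 1 + 5·8 = 41; e = 39.2 − 41 = -1.8
x=9: ŷ = 1 + 5·9 = 46; e = 44.8 − 46 = -1.2
Largest |e| is 4.8 at x = 6, residual 4.8.

e = 4.8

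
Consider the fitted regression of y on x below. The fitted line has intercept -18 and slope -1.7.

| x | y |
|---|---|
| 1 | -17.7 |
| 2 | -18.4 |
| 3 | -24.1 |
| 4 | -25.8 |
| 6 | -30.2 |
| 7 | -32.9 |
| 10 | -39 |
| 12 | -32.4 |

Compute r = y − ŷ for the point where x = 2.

r = 3

ŷ = -18 − 1.7·2 = -21.4
r = -18.4 − (-21.4) = 3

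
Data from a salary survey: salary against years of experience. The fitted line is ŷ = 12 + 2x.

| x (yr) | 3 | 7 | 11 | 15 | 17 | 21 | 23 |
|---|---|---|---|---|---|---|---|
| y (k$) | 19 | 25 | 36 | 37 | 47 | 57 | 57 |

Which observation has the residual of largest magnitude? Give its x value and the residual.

x=3: ŷ = 12 + 2·3 = 18; r = 19 − 18 = 1
x=7: ŷ = 12 + 2·7 = 26; r = 25 − 26 = -1
x=11: ŷ = 12 + 2·11 = 34; r = 36 − 34 = 2
x=15: ŷ = 12 + 2·15 = 42; r = 37 − 42 = -5
x=17: ŷ = 12 + 2·17 = 46; r = 47 − 46 = 1
x=21: ŷ = 12 + 2·21 = 54; r = 57 − 54 = 3
x=23: ŷ = 12 + 2·23 = 58; r = 57 − 58 = -1
Largest |r| is 5 at x = 15, residual -5.

x = 15, r = -5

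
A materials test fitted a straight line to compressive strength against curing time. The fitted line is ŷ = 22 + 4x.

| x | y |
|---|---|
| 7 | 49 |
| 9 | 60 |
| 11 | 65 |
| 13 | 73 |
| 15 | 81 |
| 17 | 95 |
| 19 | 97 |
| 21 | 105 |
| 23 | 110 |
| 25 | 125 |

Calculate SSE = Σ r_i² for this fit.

x=7: ŷ = 22 + 4·7 = 50; r = 49 − 50 = -1
x=9: ŷ = 22 + 4·9 = 58; r = 60 − 58 = 2
x=11: ŷ = 22 + 4·11 = 66; r = 65 − 66 = -1
x=13: ŷ = 22 + 4·13 = 74; r = 73 − 74 = -1
x=15: ŷ = 22 + 4·15 = 82; r = 81 − 82 = -1
x=17: ŷ = 22 + 4·17 = 90; r = 95 − 90 = 5
x=19: ŷ = 22 + 4·19 = 98; r = 97 − 98 = -1
x=21: ŷ = 22 + 4·21 = 106; r = 105 − 106 = -1
x=23: ŷ = 22 + 4·23 = 114; r = 110 − 114 = -4
x=25: ŷ = 22 + 4·25 = 122; r = 125 − 122 = 3
SSE = 1 + 4 + 1 + 1 + 1 + 25 + 1 + 1 + 16 + 9 = 60

SSE = 60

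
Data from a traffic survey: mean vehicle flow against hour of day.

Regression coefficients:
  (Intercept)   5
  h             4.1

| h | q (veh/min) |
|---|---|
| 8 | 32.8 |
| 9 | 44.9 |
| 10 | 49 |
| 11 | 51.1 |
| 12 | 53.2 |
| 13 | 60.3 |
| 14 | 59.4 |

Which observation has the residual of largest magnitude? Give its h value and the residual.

h=8: ŷ = 5 + 4.1·8 = 37.8; e = 32.8 − 37.8 = -5
h=9: ŷ = 5 + 4.1·9 = 41.9; e = 44.9 − 41.9 = 3
h=10: ŷ = 5 + 4.1·10 = 46; e = 49 − 46 = 3
h=11: ŷ = 5 + 4.1·11 = 50.1; e = 51.1 − 50.1 = 1
h=12: ŷ = 5 + 4.1·12 = 54.2; e = 53.2 − 54.2 = -1
h=13: ŷ = 5 + 4.1·13 = 58.3; e = 60.3 − 58.3 = 2
h=14: ŷ = 5 + 4.1·14 = 62.4; e = 59.4 − 62.4 = -3
Largest |e| is 5 at h = 8, residual -5.

h = 8, e = -5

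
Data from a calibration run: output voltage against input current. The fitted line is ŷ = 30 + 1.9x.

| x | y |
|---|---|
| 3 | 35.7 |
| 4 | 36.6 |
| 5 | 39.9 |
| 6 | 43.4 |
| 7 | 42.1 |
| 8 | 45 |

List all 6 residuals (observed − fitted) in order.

x=3: ŷ = 30 + 1.9·3 = 35.7; r = 35.7 − 35.7 = 0
x=4: ŷ = 30 + 1.9·4 = 37.6; r = 36.6 − 37.6 = -1
x=5: ŷ = 30 + 1.9·5 = 39.5; r = 39.9 − 39.5 = 0.4
x=6: ŷ = 30 + 1.9·6 = 41.4; r = 43.4 − 41.4 = 2
x=7: ŷ = 30 + 1.9·7 = 43.3; r = 42.1 − 43.3 = -1.2
x=8: ŷ = 30 + 1.9·8 = 45.2; r = 45 − 45.2 = -0.2

0, -1, 0.4, 2, -1.2, -0.2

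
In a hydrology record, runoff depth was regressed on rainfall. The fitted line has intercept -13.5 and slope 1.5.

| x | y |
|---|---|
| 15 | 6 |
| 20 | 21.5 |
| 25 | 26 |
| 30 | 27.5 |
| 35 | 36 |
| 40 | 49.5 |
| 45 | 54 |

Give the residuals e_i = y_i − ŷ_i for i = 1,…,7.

x=15: ŷ = -13.5 + 1.5·15 = 9; e = 6 − 9 = -3
x=20: ŷ = -13.5 + 1.5·20 = 16.5; e = 21.5 − 16.5 = 5
x=25: ŷ = -13.5 + 1.5·25 = 24; e = 26 − 24 = 2
x=30: ŷ = -13.5 + 1.5·30 = 31.5; e = 27.5 − 31.5 = -4
x=35: ŷ = -13.5 + 1.5·35 = 39; e = 36 − 39 = -3
x=40: ŷ = -13.5 + 1.5·40 = 46.5; e = 49.5 − 46.5 = 3
x=45: ŷ = -13.5 + 1.5·45 = 54; e = 54 − 54 = 0

-3, 5, 2, -4, -3, 3, 0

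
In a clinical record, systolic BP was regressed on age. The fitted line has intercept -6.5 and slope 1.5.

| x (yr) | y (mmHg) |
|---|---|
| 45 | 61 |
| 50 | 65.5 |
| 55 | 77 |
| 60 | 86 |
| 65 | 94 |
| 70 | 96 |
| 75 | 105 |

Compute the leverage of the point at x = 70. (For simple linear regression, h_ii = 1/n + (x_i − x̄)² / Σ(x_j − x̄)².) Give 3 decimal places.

x̄ = (45 + 50 + 55 + 60 + 65 + 70 + 75)/7 = 60
Σ(x − x̄)² = 225 + 100 + 25 + 0 + 25 + 100 + 225 = 700
h = 1/7 + (10)²/700 = 0.142857 + 0.142857 = 0.286

h = 0.286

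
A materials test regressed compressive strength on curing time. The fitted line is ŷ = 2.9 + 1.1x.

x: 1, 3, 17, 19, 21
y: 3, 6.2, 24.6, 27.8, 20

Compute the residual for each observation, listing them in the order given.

-1, 0, 3, 4, -6

x=1: ŷ = 2.9 + 1.1·1 = 4; r = 3 − 4 = -1
x=3: ŷ = 2.9 + 1.1·3 = 6.2; r = 6.2 − 6.2 = 0
x=17: ŷ = 2.9 + 1.1·17 = 21.6; r = 24.6 − 21.6 = 3
x=19: ŷ = 2.9 + 1.1·19 = 23.8; r = 27.8 − 23.8 = 4
x=21: ŷ = 2.9 + 1.1·21 = 26; r = 20 − 26 = -6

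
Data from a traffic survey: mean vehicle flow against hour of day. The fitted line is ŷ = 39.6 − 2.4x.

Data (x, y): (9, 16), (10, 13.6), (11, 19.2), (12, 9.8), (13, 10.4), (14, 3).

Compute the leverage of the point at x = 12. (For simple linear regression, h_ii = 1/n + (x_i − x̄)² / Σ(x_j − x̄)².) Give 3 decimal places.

x̄ = (9 + 10 + 11 + 12 + 13 + 14)/6 = 11.5
Σ(x − x̄)² = 6.25 + 2.25 + 0.25 + 0.25 + 2.25 + 6.25 = 17.5
h = 1/6 + (0.5)²/17.5 = 0.166667 + 0.0142857 = 0.181

h = 0.181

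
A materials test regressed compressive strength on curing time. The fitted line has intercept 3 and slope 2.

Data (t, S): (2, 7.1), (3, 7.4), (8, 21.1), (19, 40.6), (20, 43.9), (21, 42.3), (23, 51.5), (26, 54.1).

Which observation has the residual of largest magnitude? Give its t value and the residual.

t=2: ŷ = 3 + 2·2 = 7; e = 7.1 − 7 = 0.1
t=3: ŷ = 3 + 2·3 = 9; e = 7.4 − 9 = -1.6
t=8: ŷ = 3 + 2·8 = 19; e = 21.1 − 19 = 2.1
t=19: ŷ = 3 + 2·19 = 41; e = 40.6 − 41 = -0.4
t=20: ŷ = 3 + 2·20 = 43; e = 43.9 − 43 = 0.9
t=21: ŷ = 3 + 2·21 = 45; e = 42.3 − 45 = -2.7
t=23: ŷ = 3 + 2·23 = 49; e = 51.5 − 49 = 2.5
t=26: ŷ = 3 + 2·26 = 55; e = 54.1 − 55 = -0.9
Largest |e| is 2.7 at t = 21, residual -2.7.

t = 21, e = -2.7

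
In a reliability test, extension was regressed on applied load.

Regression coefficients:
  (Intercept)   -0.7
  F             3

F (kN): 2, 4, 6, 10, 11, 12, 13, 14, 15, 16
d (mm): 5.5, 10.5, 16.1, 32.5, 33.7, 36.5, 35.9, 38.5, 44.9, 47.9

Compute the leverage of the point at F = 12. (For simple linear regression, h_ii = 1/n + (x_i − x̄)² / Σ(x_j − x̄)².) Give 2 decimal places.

F̄ = (2 + 4 + 6 + 10 + 11 + 12 + 13 + 14 + 15 + 16)/10 = 10.3
Σ(F − F̄)² = 68.89 + 39.69 + 18.49 + 0.09 + 0.49 + 2.89 + 7.29 + 13.69 + 22.09 + 32.49 = 206.1
h = 1/10 + (1.7)²/206.1 = 0.1 + 0.0140223 = 0.11

h = 0.11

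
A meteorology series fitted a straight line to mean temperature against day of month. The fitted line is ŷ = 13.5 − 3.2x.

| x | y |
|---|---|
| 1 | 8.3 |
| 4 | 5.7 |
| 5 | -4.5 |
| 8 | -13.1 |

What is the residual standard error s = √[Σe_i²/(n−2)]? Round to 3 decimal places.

x=1: ŷ = 13.5 − 3.2·1 = 10.3; e = 8.3 − 10.3 = -2
x=4: ŷ = 13.5 − 3.2·4 = 0.7; e = 5.7 − 0.7 = 5
x=5: ŷ = 13.5 − 3.2·5 = -2.5; e = -4.5 − (-2.5) = -2
x=8: ŷ = 13.5 − 3.2·8 = -12.1; e = -13.1 − (-12.1) = -1
SSE = 4 + 25 + 4 + 1 = 34
s = √(34/2) = √17 ≈ 4.123

s = 4.123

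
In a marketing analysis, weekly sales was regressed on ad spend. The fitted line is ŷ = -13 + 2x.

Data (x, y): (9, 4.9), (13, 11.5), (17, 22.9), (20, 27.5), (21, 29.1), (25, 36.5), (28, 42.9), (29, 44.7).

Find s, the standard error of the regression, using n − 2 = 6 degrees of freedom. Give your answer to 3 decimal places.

s = 1.039

x=9: ŷ = -13 + 2·9 = 5; e = 4.9 − 5 = -0.1
x=13: ŷ = -13 + 2·13 = 13; e = 11.5 − 13 = -1.5
x=17: ŷ = -13 + 2·17 = 21; e = 22.9 − 21 = 1.9
x=20: ŷ = -13 + 2·20 = 27; e = 27.5 − 27 = 0.5
x=21: ŷ = -13 + 2·21 = 29; e = 29.1 − 29 = 0.1
x=25: ŷ = -13 + 2·25 = 37; e = 36.5 − 37 = -0.5
x=28: ŷ = -13 + 2·28 = 43; e = 42.9 − 43 = -0.1
x=29: ŷ = -13 + 2·29 = 45; e = 44.7 − 45 = -0.3
SSE = 0.01 + 2.25 + 3.61 + 0.25 + 0.01 + 0.25 + 0.01 + 0.09 = 6.48
s = √(6.48/6) = √1.08 ≈ 1.039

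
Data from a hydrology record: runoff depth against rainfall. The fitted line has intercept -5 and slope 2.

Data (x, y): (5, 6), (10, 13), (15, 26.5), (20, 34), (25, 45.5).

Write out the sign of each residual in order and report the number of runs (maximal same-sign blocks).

x=5: ŷ = -5 + 2·5 = 5; e = 6 − 5 = 1
x=10: ŷ = -5 + 2·10 = 15; e = 13 − 15 = -2
x=15: ŷ = -5 + 2·15 = 25; e = 26.5 − 25 = 1.5
x=20: ŷ = -5 + 2·20 = 35; e = 34 − 35 = -1
x=25: ŷ = -5 + 2·25 = 45; e = 45.5 − 45 = 0.5
Signs: + − + − +
Runs: +×1, −×1, +×1, −×1, +×1 → 5

5 runs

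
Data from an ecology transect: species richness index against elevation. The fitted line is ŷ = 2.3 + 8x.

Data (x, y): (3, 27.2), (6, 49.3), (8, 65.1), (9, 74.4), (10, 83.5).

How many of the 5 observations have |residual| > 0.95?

3

x=3: ŷ = 2.3 + 8·3 = 26.3; e = 27.2 − 26.3 = 0.9
x=6: ŷ = 2.3 + 8·6 = 50.3; e = 49.3 − 50.3 = -1
x=8: ŷ = 2.3 + 8·8 = 66.3; e = 65.1 − 66.3 = -1.2
x=9: ŷ = 2.3 + 8·9 = 74.3; e = 74.4 − 74.3 = 0.1
x=10: ŷ = 2.3 + 8·10 = 82.3; e = 83.5 − 82.3 = 1.2
|e| > 0.95: x=6 (|e|=1), x=8 (|e|=1.2), x=10 (|e|=1.2) → 3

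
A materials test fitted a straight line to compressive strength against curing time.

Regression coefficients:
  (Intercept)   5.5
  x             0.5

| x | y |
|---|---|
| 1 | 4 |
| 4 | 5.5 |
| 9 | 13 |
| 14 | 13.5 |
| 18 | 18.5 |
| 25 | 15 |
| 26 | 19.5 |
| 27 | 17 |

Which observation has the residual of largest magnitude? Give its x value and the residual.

x = 18, r = 4

x=1: ŷ = 5.5 + 0.5·1 = 6; r = 4 − 6 = -2
x=4: ŷ = 5.5 + 0.5·4 = 7.5; r = 5.5 − 7.5 = -2
x=9: ŷ = 5.5 + 0.5·9 = 10; r = 13 − 10 = 3
x=14: ŷ = 5.5 + 0.5·14 = 12.5; r = 13.5 − 12.5 = 1
x=18: ŷ = 5.5 + 0.5·18 = 14.5; r = 18.5 − 14.5 = 4
x=25: ŷ = 5.5 + 0.5·25 = 18; r = 15 − 18 = -3
x=26: ŷ = 5.5 + 0.5·26 = 18.5; r = 19.5 − 18.5 = 1
x=27: ŷ = 5.5 + 0.5·27 = 19; r = 17 − 19 = -2
Largest |r| is 4 at x = 18, residual 4.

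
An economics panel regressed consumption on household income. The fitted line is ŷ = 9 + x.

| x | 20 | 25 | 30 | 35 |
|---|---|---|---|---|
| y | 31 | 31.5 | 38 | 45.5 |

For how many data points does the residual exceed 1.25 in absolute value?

x=20: ŷ = 9 + 20 = 29; r = 31 − 29 = 2
x=25: ŷ = 9 + 25 = 34; r = 31.5 − 34 = -2.5
x=30: ŷ = 9 + 30 = 39; r = 38 − 39 = -1
x=35: ŷ = 9 + 35 = 44; r = 45.5 − 44 = 1.5
|r| > 1.25: x=20 (|r|=2), x=25 (|r|=2.5), x=35 (|r|=1.5) → 3

3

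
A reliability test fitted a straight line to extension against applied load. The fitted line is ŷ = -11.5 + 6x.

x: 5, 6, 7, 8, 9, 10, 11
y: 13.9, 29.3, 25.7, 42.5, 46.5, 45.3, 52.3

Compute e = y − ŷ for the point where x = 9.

e = 4

ŷ = -11.5 + 6·9 = 42.5
e = 46.5 − 42.5 = 4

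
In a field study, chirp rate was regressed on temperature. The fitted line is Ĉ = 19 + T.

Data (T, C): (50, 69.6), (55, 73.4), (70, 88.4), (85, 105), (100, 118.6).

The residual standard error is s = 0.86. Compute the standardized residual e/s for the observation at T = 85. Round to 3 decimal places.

1.163

Ĉ = 19 + 85 = 104
e = 105 − 104 = 1
e/s = 1 / 0.86 = 1.163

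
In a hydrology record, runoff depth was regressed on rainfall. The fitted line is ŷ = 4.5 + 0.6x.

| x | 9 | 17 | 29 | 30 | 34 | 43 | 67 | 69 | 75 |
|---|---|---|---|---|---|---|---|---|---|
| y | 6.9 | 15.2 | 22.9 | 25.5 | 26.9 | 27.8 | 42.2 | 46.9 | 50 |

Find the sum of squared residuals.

x=9: ŷ = 4.5 + 0.6·9 = 9.9; r = 6.9 − 9.9 = -3
x=17: ŷ = 4.5 + 0.6·17 = 14.7; r = 15.2 − 14.7 = 0.5
x=29: ŷ = 4.5 + 0.6·29 = 21.9; r = 22.9 − 21.9 = 1
x=30: ŷ = 4.5 + 0.6·30 = 22.5; r = 25.5 − 22.5 = 3
x=34: ŷ = 4.5 + 0.6·34 = 24.9; r = 26.9 − 24.9 = 2
x=43: ŷ = 4.5 + 0.6·43 = 30.3; r = 27.8 − 30.3 = -2.5
x=67: ŷ = 4.5 + 0.6·67 = 44.7; r = 42.2 − 44.7 = -2.5
x=69: ŷ = 4.5 + 0.6·69 = 45.9; r = 46.9 − 45.9 = 1
x=75: ŷ = 4.5 + 0.6·75 = 49.5; r = 50 − 49.5 = 0.5
SSE = 9 + 0.25 + 1 + 9 + 4 + 6.25 + 6.25 + 1 + 0.25 = 37

SSE = 37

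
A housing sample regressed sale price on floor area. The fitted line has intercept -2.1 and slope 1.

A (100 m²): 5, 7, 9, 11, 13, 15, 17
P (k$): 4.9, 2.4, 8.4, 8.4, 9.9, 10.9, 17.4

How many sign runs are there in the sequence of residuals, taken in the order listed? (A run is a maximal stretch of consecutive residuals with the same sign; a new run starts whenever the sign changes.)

A=5: ŷ = -2.1 + 5 = 2.9; r = 4.9 − 2.9 = 2
A=7: ŷ = -2.1 + 7 = 4.9; r = 2.4 − 4.9 = -2.5
A=9: ŷ = -2.1 + 9 = 6.9; r = 8.4 − 6.9 = 1.5
A=11: ŷ = -2.1 + 11 = 8.9; r = 8.4 − 8.9 = -0.5
A=13: ŷ = -2.1 + 13 = 10.9; r = 9.9 − 10.9 = -1
A=15: ŷ = -2.1 + 15 = 12.9; r = 10.9 − 12.9 = -2
A=17: ŷ = -2.1 + 17 = 14.9; r = 17.4 − 14.9 = 2.5
Signs: + − + − − − +
Runs: +×1, −×1, +×1, −×3, +×1 → 5

5 runs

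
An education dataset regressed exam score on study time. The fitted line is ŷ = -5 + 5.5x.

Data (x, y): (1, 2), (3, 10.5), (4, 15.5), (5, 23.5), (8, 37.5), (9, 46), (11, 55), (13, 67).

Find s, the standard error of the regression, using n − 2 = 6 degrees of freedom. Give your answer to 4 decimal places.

s = 1.3844

x=1: ŷ = -5 + 5.5·1 = 0.5; e = 2 − 0.5 = 1.5
x=3: ŷ = -5 + 5.5·3 = 11.5; e = 10.5 − 11.5 = -1
x=4: ŷ = -5 + 5.5·4 = 17; e = 15.5 − 17 = -1.5
x=5: ŷ = -5 + 5.5·5 = 22.5; e = 23.5 − 22.5 = 1
x=8: ŷ = -5 + 5.5·8 = 39; e = 37.5 − 39 = -1.5
x=9: ŷ = -5 + 5.5·9 = 44.5; e = 46 − 44.5 = 1.5
x=11: ŷ = -5 + 5.5·11 = 55.5; e = 55 − 55.5 = -0.5
x=13: ŷ = -5 + 5.5·13 = 66.5; e = 67 − 66.5 = 0.5
SSE = 2.25 + 1 + 2.25 + 1 + 2.25 + 2.25 + 0.25 + 0.25 = 11.5
s = √(11.5/6) = √1.91667 ≈ 1.3844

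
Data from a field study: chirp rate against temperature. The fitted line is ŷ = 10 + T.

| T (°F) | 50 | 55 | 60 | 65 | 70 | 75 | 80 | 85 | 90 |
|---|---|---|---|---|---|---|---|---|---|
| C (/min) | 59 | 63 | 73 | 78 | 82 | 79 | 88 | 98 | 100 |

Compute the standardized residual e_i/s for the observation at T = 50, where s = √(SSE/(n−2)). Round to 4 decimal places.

-0.3035

T=50: ŷ = 10 + 50 = 60; e = 59 − 60 = -1
T=55: ŷ = 10 + 55 = 65; e = 63 − 65 = -2
T=60: ŷ = 10 + 60 = 70; e = 73 − 70 = 3
T=65: ŷ = 10 + 65 = 75; e = 78 − 75 = 3
T=70: ŷ = 10 + 70 = 80; e = 82 − 80 = 2
T=75: ŷ = 10 + 75 = 85; e = 79 − 85 = -6
T=80: ŷ = 10 + 80 = 90; e = 88 − 90 = -2
T=85: ŷ = 10 + 85 = 95; e = 98 − 95 = 3
T=90: ŷ = 10 + 90 = 100; e = 100 − 100 = 0
SSE = 1 + 4 + 9 + 9 + 4 + 36 + 4 + 9 + 0 = 76
s = √(76/7) = 3.29502
e/s = -1 / 3.29502 = -0.3035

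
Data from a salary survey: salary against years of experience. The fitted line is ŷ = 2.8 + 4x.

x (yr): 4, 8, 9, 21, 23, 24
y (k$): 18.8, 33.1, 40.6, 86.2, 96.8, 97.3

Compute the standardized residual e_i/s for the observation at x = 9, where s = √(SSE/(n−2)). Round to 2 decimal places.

x=4: ŷ = 2.8 + 4·4 = 18.8; e = 18.8 − 18.8 = 0
x=8: ŷ = 2.8 + 4·8 = 34.8; e = 33.1 − 34.8 = -1.7
x=9: ŷ = 2.8 + 4·9 = 38.8; e = 40.6 − 38.8 = 1.8
x=21: ŷ = 2.8 + 4·21 = 86.8; e = 86.2 − 86.8 = -0.6
x=23: ŷ = 2.8 + 4·23 = 94.8; e = 96.8 − 94.8 = 2
x=24: ŷ = 2.8 + 4·24 = 98.8; e = 97.3 − 98.8 = -1.5
SSE = 0 + 2.89 + 3.24 + 0.36 + 4 + 2.25 = 12.74
s = √(12.74/4) = 1.78466
e/s = 1.8 / 1.78466 = 1.01

1.01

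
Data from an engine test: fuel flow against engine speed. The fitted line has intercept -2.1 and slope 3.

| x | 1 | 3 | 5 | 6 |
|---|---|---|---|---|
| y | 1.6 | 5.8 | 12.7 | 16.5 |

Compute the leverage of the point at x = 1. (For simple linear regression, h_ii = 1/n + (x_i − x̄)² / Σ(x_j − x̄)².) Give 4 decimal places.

h = 0.7627

x̄ = (1 + 3 + 5 + 6)/4 = 3.75
Σ(x − x̄)² = 7.5625 + 0.5625 + 1.5625 + 5.0625 = 14.75
h = 1/4 + (-2.75)²/14.75 = 0.25 + 0.512712 = 0.7627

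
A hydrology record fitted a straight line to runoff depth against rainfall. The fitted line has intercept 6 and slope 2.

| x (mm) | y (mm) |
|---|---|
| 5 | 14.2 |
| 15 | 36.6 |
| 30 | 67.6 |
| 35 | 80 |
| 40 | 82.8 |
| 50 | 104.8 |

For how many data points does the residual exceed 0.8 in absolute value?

5

x=5: ŷ = 6 + 2·5 = 16; e = 14.2 − 16 = -1.8
x=15: ŷ = 6 + 2·15 = 36; e = 36.6 − 36 = 0.6
x=30: ŷ = 6 + 2·30 = 66; e = 67.6 − 66 = 1.6
x=35: ŷ = 6 + 2·35 = 76; e = 80 − 76 = 4
x=40: ŷ = 6 + 2·40 = 86; e = 82.8 − 86 = -3.2
x=50: ŷ = 6 + 2·50 = 106; e = 104.8 − 106 = -1.2
|e| > 0.8: x=5 (|e|=1.8), x=30 (|e|=1.6), x=35 (|e|=4), x=40 (|e|=3.2), x=50 (|e|=1.2) → 5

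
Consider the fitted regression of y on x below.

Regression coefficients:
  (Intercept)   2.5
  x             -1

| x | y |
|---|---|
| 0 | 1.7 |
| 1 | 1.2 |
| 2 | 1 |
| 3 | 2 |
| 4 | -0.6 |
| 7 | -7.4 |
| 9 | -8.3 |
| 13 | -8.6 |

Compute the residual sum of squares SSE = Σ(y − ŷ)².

x=0: ŷ = 2.5 − 0 = 2.5; r = 1.7 − 2.5 = -0.8
x=1: ŷ = 2.5 − 1 = 1.5; r = 1.2 − 1.5 = -0.3
x=2: ŷ = 2.5 − 2 = 0.5; r = 1 − 0.5 = 0.5
x=3: ŷ = 2.5 − 3 = -0.5; r = 2 − (-0.5) = 2.5
x=4: ŷ = 2.5 − 4 = -1.5; r = -0.6 − (-1.5) = 0.9
x=7: ŷ = 2.5 − 7 = -4.5; r = -7.4 − (-4.5) = -2.9
x=9: ŷ = 2.5 − 9 = -6.5; r = -8.3 − (-6.5) = -1.8
x=13: ŷ = 2.5 − 13 = -10.5; r = -8.6 − (-10.5) = 1.9
SSE = 0.64 + 0.09 + 0.25 + 6.25 + 0.81 + 8.41 + 3.24 + 3.61 = 23.3

SSE = 23.3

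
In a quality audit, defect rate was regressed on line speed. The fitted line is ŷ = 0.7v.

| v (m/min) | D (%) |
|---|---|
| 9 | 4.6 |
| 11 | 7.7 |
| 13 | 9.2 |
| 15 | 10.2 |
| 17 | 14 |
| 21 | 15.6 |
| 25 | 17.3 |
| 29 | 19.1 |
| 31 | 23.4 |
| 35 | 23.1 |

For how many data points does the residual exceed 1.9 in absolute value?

v=9: ŷ = 0.7·9 = 6.3; r = 4.6 − 6.3 = -1.7
v=11: ŷ = 0.7·11 = 7.7; r = 7.7 − 7.7 = 0
v=13: ŷ = 0.7·13 = 9.1; r = 9.2 − 9.1 = 0.1
v=15: ŷ = 0.7·15 = 10.5; r = 10.2 − 10.5 = -0.3
v=17: ŷ = 0.7·17 = 11.9; r = 14 − 11.9 = 2.1
v=21: ŷ = 0.7·21 = 14.7; r = 15.6 − 14.7 = 0.9
v=25: ŷ = 0.7·25 = 17.5; r = 17.3 − 17.5 = -0.2
v=29: ŷ = 0.7·29 = 20.3; r = 19.1 − 20.3 = -1.2
v=31: ŷ = 0.7·31 = 21.7; r = 23.4 − 21.7 = 1.7
v=35: ŷ = 0.7·35 = 24.5; r = 23.1 − 24.5 = -1.4
|r| > 1.9: v=17 (|r|=2.1) → 1

1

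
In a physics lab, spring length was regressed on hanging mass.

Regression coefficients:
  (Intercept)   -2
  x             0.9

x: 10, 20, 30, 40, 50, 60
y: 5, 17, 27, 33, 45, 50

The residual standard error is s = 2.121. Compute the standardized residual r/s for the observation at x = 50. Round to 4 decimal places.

ŷ = -2 + 0.9·50 = 43
r = 45 − 43 = 2
r/s = 2 / 2.121 = 0.9430

0.9430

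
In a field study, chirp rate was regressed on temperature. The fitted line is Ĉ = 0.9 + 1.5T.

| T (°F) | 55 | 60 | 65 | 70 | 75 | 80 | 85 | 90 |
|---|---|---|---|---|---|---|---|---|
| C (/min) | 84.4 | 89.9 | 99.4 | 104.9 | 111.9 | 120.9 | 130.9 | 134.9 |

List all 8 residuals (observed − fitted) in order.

1, -1, 1, -1, -1.5, 0, 2.5, -1

T=55: Ĉ = 0.9 + 1.5·55 = 83.4; r = 84.4 − 83.4 = 1
T=60: Ĉ = 0.9 + 1.5·60 = 90.9; r = 89.9 − 90.9 = -1
T=65: Ĉ = 0.9 + 1.5·65 = 98.4; r = 99.4 − 98.4 = 1
T=70: Ĉ = 0.9 + 1.5·70 = 105.9; r = 104.9 − 105.9 = -1
T=75: Ĉ = 0.9 + 1.5·75 = 113.4; r = 111.9 − 113.4 = -1.5
T=80: Ĉ = 0.9 + 1.5·80 = 120.9; r = 120.9 − 120.9 = 0
T=85: Ĉ = 0.9 + 1.5·85 = 128.4; r = 130.9 − 128.4 = 2.5
T=90: Ĉ = 0.9 + 1.5·90 = 135.9; r = 134.9 − 135.9 = -1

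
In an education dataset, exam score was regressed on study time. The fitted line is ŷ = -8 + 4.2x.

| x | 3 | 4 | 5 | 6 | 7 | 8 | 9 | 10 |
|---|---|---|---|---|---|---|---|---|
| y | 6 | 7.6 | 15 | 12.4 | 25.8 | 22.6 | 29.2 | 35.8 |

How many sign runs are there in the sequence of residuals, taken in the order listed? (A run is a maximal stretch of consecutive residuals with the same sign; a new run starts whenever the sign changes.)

7 runs

x=3: ŷ = -8 + 4.2·3 = 4.6; e = 6 − 4.6 = 1.4
x=4: ŷ = -8 + 4.2·4 = 8.8; e = 7.6 − 8.8 = -1.2
x=5: ŷ = -8 + 4.2·5 = 13; e = 15 − 13 = 2
x=6: ŷ = -8 + 4.2·6 = 17.2; e = 12.4 − 17.2 = -4.8
x=7: ŷ = -8 + 4.2·7 = 21.4; e = 25.8 − 21.4 = 4.4
x=8: ŷ = -8 + 4.2·8 = 25.6; e = 22.6 − 25.6 = -3
x=9: ŷ = -8 + 4.2·9 = 29.8; e = 29.2 − 29.8 = -0.6
x=10: ŷ = -8 + 4.2·10 = 34; e = 35.8 − 34 = 1.8
Signs: + − + − + − − +
Runs: +×1, −×1, +×1, −×1, +×1, −×2, +×1 → 7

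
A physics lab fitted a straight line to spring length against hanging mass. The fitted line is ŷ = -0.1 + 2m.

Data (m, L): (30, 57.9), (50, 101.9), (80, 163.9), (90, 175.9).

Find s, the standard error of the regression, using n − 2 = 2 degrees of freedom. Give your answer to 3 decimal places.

m=30: ŷ = -0.1 + 2·30 = 59.9; r = 57.9 − 59.9 = -2
m=50: ŷ = -0.1 + 2·50 = 99.9; r = 101.9 − 99.9 = 2
m=80: ŷ = -0.1 + 2·80 = 159.9; r = 163.9 − 159.9 = 4
m=90: ŷ = -0.1 + 2·90 = 179.9; r = 175.9 − 179.9 = -4
SSE = 4 + 4 + 16 + 16 = 40
s = √(40/2) = √20 ≈ 4.472

s = 4.472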